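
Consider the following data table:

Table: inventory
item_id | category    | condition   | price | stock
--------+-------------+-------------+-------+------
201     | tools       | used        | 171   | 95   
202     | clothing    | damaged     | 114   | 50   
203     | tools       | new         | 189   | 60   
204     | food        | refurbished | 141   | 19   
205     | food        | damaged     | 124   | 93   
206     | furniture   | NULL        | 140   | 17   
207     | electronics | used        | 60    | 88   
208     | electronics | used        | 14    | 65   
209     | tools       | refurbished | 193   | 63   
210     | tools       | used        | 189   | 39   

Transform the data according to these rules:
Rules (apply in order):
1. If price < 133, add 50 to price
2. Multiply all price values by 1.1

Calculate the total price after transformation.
1688.5

Step 1: Apply Rule 1 - Add 50 to records with price < 133
  - 4 records affected: 312 + (4 × 50) = 512
  - Unaffected records: 1023
  - Sum after Rule 1: 1535
Step 2: Apply Rule 2 - Multiply all by 1.1
  - 1535 × 1.1 = 1688.5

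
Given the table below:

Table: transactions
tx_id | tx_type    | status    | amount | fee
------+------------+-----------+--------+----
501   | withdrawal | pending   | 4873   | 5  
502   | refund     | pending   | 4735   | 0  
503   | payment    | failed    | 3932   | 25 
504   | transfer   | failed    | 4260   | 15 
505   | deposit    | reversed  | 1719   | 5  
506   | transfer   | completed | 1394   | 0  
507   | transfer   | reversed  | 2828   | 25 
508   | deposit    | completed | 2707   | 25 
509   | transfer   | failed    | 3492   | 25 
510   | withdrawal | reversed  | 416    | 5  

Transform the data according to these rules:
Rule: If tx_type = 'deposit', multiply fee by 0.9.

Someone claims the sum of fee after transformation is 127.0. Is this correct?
Yes, the result is correct.

Step 1: Calculate the correct sum after transformation
Step 2: Apply multiplier 0.9 to records where tx_type = 'deposit'
Step 3: Correct result = 127.0
Step 4: Claimed result = 127.0
Step 5: 127.0 = 127.0 ✓
Conclusion: The claimed result is correct.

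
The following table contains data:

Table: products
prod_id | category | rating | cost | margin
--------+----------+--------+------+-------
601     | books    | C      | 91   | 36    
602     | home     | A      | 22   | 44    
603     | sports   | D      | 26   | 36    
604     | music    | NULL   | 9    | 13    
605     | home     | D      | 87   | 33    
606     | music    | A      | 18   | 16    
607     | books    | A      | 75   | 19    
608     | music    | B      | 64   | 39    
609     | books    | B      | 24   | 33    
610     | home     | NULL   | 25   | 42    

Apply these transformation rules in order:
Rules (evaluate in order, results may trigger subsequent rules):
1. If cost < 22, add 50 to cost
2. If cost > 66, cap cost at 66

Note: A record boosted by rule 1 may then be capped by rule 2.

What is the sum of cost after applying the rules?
484

Step 1: Apply rule 1 to records with cost < 22
  - 2 records get bonus of 50
  - Of these, 1 records then exceed 66 and get capped
Step 2: Apply rule 2 to records with cost > 66
  - 3 records (original) are capped
Step 3: Calculate final sum = 484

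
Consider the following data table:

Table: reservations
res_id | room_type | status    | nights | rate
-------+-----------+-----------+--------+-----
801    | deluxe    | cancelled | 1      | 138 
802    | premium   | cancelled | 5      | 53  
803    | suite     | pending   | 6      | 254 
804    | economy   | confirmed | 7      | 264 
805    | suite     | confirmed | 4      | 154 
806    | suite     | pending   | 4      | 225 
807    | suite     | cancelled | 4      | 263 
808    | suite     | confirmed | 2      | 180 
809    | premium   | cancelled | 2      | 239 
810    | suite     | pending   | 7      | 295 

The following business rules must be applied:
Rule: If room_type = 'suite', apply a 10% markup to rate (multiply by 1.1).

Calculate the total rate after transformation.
2202.1

Step 1: Records with room_type = 'suite' have total rate = 1371
Step 2: Apply multiplier: 1371 × 1.1 = 1508.1
Step 3: Other records total: 694
Step 4: Final sum = 1508.1 + 694 = 2202.1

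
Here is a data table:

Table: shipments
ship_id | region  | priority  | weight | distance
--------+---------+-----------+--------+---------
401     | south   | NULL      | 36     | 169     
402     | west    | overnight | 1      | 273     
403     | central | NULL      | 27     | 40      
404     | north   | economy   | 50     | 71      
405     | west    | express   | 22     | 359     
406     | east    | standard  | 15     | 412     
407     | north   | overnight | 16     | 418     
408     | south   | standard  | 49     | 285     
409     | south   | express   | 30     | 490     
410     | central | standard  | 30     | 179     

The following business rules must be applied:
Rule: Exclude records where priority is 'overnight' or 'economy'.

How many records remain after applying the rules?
7

Step 1: Count records to exclude
  - 2 (overnight) + 1 (economy) = 3 records
Step 2: Total records: 10
Step 3: Remaining = 10 - 3 = 7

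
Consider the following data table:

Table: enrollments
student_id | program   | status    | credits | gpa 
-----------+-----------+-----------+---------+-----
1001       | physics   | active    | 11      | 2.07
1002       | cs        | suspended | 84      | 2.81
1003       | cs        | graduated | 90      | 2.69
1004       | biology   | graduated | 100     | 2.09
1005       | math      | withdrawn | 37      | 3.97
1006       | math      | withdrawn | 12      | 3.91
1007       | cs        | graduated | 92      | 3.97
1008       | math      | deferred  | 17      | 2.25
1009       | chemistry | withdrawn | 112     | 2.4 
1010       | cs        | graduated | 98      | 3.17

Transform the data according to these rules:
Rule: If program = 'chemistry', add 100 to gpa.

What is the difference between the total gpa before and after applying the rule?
100.0

Step 1: Original sum of gpa = 29.33
Step 2: 1 records have program = 'chemistry'
Step 3: Each affected record changes by 100
Step 4: Total change = 1 × 100 = 100
Step 5: New sum = 29.33 + 100 = 129.33
Step 6: Difference = |129.33 - 29.33| = 100.0
        (Sum increased by 100.0)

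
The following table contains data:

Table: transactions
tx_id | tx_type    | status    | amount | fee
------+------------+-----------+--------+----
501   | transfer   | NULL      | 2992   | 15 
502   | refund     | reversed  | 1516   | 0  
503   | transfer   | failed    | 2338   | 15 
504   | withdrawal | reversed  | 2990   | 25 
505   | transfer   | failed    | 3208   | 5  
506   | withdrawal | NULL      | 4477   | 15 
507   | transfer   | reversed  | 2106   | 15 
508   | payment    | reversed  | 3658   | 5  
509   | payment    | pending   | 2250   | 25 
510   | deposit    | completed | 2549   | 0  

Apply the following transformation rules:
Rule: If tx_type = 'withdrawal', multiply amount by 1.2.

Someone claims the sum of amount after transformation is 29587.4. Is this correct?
No, the correct result is 29577.4.

Step 1: Calculate the correct sum after transformation
Step 2: Apply multiplier 1.2 to records where tx_type = 'withdrawal'
Step 3: Correct result = 29577.4
Step 4: Claimed result = 29587.4
Step 5: 29577.4 ≠ 29587.4
Conclusion: The claimed result is incorrect. The correct answer is 29577.4.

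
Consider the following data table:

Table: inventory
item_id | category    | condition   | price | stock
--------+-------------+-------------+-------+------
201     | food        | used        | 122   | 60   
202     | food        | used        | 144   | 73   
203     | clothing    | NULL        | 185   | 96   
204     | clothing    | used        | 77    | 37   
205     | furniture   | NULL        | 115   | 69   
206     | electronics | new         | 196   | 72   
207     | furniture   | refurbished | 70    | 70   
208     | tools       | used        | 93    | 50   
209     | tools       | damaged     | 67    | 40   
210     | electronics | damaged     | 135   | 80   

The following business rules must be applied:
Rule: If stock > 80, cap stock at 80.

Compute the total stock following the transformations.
631

Step 1: 1 records have stock > 80
Step 2: These records originally summed to 96
Step 3: After capping: 1 × 80 = 80
Step 4: Unaffected records sum: 551
Step 5: Final sum = 80 + 551 = 631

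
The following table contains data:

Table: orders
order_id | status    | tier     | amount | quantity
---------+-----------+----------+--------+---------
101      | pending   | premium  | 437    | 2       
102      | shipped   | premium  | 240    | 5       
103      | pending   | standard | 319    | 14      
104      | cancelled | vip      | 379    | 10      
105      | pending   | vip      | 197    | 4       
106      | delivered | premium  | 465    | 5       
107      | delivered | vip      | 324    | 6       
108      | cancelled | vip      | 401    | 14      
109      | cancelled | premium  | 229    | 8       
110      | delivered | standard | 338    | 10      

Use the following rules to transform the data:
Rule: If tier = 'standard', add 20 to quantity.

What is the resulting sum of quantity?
118

Step 1: Count records where tier = 'standard': 2
Step 2: Total bonus added: 2 × 20 = 40
Step 3: Original sum of quantity: 78
Step 4: Final sum = 78 + 40 = 118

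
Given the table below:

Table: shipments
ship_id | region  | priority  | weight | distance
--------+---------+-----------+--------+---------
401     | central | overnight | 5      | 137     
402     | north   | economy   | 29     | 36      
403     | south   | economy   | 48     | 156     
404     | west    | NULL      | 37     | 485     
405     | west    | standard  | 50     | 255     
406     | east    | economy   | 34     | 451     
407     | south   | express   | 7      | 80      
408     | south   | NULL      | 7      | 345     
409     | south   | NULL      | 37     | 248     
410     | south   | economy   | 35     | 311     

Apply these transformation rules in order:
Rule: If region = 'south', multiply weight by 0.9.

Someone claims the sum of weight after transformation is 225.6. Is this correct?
No, the correct result is 275.6.

Step 1: Calculate the correct sum after transformation
Step 2: Apply multiplier 0.9 to records where region = 'south'
Step 3: Correct result = 275.6
Step 4: Claimed result = 225.6
Step 5: 275.6 ≠ 225.6
Conclusion: The claimed result is incorrect. The correct answer is 275.6.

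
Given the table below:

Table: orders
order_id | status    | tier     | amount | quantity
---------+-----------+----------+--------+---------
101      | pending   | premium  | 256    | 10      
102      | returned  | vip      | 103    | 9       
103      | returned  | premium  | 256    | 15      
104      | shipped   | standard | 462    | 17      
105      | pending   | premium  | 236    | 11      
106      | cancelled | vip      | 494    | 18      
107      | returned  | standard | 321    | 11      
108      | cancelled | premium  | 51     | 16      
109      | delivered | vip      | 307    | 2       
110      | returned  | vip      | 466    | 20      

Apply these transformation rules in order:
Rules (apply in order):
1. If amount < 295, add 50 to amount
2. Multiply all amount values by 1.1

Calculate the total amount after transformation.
3522.2

Step 1: Apply Rule 1 - Add 50 to records with amount < 295
  - 5 records affected: 902 + (5 × 50) = 1152
  - Unaffected records: 2050
  - Sum after Rule 1: 3202
Step 2: Apply Rule 2 - Multiply all by 1.1
  - 3202 × 1.1 = 3522.2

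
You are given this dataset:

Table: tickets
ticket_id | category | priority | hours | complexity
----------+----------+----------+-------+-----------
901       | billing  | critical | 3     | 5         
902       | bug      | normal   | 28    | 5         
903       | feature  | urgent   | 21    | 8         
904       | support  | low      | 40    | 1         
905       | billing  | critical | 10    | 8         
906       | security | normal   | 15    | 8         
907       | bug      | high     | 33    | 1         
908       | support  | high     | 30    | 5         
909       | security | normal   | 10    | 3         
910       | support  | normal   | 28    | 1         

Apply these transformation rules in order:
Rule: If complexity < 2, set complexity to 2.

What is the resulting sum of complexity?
48

Step 1: 3 records have complexity < 2
Step 2: These records originally summed to 3
Step 3: After setting to minimum: 3 × 2 = 6
Step 4: Unaffected records sum: 42
Step 5: Final sum = 6 + 42 = 48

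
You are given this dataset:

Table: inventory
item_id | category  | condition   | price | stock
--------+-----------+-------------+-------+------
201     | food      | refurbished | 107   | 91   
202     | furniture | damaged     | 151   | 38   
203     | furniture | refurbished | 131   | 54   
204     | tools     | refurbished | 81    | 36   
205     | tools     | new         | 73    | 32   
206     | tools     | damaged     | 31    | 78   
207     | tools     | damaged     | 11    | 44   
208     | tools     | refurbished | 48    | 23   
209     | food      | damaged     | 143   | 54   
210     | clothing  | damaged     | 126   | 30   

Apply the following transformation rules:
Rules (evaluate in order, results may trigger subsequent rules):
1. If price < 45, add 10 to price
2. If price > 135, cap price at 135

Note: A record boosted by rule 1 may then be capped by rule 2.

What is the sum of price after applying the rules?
898

Step 1: Apply rule 1 to records with price < 45
  - 2 records get bonus of 10
  - Of these, 0 records then exceed 135 and get capped
Step 2: Apply rule 2 to records with price > 135
  - 2 records (original) are capped
Step 3: Calculate final sum = 898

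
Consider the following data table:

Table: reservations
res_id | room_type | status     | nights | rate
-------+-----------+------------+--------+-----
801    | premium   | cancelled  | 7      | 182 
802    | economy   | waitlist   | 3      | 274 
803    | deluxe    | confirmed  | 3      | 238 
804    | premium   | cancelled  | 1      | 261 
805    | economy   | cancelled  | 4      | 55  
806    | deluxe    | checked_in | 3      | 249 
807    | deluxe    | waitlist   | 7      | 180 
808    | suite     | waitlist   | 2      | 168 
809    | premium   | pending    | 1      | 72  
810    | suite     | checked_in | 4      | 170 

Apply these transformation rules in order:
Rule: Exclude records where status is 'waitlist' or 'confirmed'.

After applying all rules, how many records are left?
6

Step 1: Count records to exclude
  - 3 (waitlist) + 1 (confirmed) = 4 records
Step 2: Total records: 10
Step 3: Remaining = 10 - 4 = 6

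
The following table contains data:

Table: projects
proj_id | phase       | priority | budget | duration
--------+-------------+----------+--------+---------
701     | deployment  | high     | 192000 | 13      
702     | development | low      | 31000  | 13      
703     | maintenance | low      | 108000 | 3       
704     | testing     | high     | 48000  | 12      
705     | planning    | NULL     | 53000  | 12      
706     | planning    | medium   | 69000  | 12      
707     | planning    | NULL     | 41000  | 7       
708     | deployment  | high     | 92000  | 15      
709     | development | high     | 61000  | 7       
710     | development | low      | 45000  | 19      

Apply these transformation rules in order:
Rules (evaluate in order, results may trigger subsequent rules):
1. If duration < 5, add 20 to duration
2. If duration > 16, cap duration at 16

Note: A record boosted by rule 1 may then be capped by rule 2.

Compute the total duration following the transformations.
123

Step 1: Apply rule 1 to records with duration < 5
  - 1 records get bonus of 20
  - Of these, 1 records then exceed 16 and get capped
Step 2: Apply rule 2 to records with duration > 16
  - 1 records (original) are capped
Step 3: Calculate final sum = 123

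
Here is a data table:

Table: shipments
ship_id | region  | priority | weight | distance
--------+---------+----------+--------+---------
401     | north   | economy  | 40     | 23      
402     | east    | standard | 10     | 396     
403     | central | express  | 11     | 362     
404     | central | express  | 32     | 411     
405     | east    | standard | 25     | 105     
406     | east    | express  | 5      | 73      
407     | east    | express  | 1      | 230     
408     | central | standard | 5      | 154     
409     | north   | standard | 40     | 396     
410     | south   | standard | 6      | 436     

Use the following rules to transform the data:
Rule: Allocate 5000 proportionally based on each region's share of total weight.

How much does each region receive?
central: 1371.43, east: 1171.43, north: 2285.71, south: 171.43

Step 1: Calculate total weight = 175
Step 2: Calculate each region's proportion:
  central: 48/175 = 27.43% → 1371.43
  east: 41/175 = 23.43% → 1171.43
  north: 80/175 = 45.71% → 2285.71
  south: 6/175 = 3.43% → 171.43
Step 3: Verify: sum of allocations ≈ 5000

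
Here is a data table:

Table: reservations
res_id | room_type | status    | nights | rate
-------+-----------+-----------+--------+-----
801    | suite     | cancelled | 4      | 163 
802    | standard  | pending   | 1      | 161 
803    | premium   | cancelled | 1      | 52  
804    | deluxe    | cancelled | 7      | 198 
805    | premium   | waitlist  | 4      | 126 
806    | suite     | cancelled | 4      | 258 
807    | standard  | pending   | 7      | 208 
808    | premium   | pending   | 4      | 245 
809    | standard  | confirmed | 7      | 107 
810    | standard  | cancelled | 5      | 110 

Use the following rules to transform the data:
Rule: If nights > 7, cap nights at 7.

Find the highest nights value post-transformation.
7

Step 1: Original maximum nights = 7
Step 2: Check cap of 7 against maximum
Step 3: No records exceed the cap (max 7 <= cap 7), so no capping applies
Step 4: Maximum after transformation = 7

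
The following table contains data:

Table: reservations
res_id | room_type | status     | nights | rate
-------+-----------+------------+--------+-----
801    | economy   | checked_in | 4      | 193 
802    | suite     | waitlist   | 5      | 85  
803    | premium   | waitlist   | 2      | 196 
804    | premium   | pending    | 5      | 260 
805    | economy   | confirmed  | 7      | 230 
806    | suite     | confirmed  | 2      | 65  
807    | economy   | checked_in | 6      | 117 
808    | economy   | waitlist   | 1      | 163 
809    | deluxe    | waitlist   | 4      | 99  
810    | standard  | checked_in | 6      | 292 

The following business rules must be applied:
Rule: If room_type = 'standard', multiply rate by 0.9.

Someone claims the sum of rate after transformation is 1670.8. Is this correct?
Yes, the result is correct.

Step 1: Calculate the correct sum after transformation
Step 2: Apply multiplier 0.9 to records where room_type = 'standard'
Step 3: Correct result = 1670.8
Step 4: Claimed result = 1670.8
Step 5: 1670.8 = 1670.8 ✓
Conclusion: The claimed result is correct.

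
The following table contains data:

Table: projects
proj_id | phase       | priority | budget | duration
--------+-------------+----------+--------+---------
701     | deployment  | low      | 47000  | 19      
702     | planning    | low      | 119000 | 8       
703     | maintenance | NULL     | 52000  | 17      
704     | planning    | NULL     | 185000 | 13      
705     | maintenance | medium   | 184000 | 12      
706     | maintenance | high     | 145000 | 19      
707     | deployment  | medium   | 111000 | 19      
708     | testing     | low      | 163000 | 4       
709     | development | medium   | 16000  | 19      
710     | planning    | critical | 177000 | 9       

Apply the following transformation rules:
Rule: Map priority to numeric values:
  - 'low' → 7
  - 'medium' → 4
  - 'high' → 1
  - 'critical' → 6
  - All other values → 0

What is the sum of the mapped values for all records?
40

Step 1: Apply mapping to each record
Step 2: Count by status:
  'low': 3 records × 7 = 21
  'medium': 3 records × 4 = 12
  'high': 1 records × 1 = 1
  'critical': 1 records × 6 = 6
Step 3: Sum all mapped values = 40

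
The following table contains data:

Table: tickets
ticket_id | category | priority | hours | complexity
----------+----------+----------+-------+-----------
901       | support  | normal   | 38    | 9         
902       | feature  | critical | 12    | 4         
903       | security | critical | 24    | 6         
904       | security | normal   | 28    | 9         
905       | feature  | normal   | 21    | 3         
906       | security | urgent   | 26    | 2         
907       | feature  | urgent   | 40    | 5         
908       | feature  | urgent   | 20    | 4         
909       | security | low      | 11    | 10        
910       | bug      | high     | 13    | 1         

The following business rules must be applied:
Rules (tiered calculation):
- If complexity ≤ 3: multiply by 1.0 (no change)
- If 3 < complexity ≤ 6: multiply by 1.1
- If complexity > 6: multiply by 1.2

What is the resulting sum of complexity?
60.5

Step 1: Tier 1 (complexity ≤ 3): 3 records, sum = 6 × 1.0 = 6.0
Step 2: Tier 2 (3 < complexity ≤ 6): 4 records, sum = 19 × 1.1 = 20.9
Step 3: Tier 3 (complexity > 6): 3 records, sum = 28 × 1.2 = 33.6
Step 4: Final sum = 6.0 + 20.9 + 33.6 = 60.5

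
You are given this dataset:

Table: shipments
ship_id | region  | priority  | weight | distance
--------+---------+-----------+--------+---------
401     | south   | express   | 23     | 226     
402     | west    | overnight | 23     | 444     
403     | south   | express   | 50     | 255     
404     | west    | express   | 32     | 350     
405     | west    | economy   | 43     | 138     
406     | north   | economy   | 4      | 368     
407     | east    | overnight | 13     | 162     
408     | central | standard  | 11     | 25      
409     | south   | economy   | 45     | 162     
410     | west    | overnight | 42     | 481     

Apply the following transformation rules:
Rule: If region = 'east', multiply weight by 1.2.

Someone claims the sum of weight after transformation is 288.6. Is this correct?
Yes, the result is correct.

Step 1: Calculate the correct sum after transformation
Step 2: Apply multiplier 1.2 to records where region = 'east'
Step 3: Correct result = 288.6
Step 4: Claimed result = 288.6
Step 5: 288.6 = 288.6 ✓
Conclusion: The claimed result is correct.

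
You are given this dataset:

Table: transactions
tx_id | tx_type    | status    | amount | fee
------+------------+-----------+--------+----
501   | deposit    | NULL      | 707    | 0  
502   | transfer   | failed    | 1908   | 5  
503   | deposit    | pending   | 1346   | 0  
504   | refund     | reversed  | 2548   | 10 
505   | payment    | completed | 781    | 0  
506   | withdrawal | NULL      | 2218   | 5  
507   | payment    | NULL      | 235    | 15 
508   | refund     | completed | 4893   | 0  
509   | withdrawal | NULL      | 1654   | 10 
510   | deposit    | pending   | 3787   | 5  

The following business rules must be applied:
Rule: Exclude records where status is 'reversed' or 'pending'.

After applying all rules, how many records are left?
7

Step 1: Count records to exclude
  - 1 (reversed) + 2 (pending) = 3 records
Step 2: Total records: 10
Step 3: Remaining = 10 - 3 = 7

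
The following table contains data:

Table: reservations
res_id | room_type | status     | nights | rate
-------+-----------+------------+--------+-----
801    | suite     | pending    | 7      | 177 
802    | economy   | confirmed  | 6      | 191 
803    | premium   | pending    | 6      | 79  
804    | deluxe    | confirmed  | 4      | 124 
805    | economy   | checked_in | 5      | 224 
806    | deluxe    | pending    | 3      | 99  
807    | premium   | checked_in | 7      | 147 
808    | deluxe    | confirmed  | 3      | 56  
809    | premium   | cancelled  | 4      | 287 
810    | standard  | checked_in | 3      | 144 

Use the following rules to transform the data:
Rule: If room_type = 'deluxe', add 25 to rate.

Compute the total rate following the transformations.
1603

Step 1: Count records where room_type = 'deluxe': 3
Step 2: Total bonus added: 3 × 25 = 75
Step 3: Original sum of rate: 1528
Step 4: Final sum = 1528 + 75 = 1603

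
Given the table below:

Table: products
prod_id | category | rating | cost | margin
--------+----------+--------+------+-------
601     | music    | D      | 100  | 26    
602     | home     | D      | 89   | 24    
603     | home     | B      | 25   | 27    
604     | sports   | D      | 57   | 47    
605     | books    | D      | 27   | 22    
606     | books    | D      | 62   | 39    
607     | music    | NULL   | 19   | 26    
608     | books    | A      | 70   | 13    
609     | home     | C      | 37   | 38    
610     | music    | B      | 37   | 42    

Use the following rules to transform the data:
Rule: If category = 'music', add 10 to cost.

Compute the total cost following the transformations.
553

Step 1: Count records where category = 'music': 3
Step 2: Total bonus added: 3 × 10 = 30
Step 3: Original sum of cost: 523
Step 4: Final sum = 523 + 30 = 553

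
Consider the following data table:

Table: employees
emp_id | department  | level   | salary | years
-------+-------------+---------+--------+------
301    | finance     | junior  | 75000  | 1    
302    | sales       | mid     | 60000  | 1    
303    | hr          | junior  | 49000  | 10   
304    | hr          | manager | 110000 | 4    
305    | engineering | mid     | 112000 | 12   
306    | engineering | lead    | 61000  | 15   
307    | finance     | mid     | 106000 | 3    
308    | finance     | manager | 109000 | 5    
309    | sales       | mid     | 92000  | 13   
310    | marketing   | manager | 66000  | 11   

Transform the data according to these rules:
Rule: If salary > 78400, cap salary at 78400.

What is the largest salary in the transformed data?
78400

Step 1: Original maximum salary = 112000
Step 2: Apply cap at 78400
Step 3: 5 records had salary > 78400 and were capped
Step 4: Maximum after transformation = 78400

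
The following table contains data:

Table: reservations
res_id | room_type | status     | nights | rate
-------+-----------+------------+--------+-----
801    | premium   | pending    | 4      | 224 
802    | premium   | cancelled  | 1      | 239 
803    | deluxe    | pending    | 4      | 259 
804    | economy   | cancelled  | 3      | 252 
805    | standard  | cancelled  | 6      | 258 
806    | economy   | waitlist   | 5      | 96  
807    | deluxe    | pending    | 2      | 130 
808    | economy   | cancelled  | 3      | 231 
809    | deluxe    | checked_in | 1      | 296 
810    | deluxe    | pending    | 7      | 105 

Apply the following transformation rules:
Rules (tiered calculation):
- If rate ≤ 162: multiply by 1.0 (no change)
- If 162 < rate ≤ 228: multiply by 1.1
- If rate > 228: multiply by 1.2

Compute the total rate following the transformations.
2419.4

Step 1: Tier 1 (rate ≤ 162): 3 records, sum = 331 × 1.0 = 331.0
Step 2: Tier 2 (162 < rate ≤ 228): 1 records, sum = 224 × 1.1 = 246.4
Step 3: Tier 3 (rate > 228): 6 records, sum = 1535 × 1.2 = 1842.0
Step 4: Final sum = 331.0 + 246.4 + 1842.0 = 2419.4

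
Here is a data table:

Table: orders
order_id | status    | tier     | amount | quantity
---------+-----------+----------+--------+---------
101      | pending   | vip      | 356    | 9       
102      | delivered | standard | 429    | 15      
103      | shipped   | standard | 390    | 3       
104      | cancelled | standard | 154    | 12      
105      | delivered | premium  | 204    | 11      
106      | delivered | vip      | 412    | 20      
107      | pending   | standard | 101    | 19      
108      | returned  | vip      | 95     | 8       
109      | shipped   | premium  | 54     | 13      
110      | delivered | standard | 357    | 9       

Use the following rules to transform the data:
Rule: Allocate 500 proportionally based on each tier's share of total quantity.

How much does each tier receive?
premium: 100.84, standard: 243.7, vip: 155.46

Step 1: Calculate total quantity = 119
Step 2: Calculate each tier's proportion:
  premium: 24/119 = 20.17% → 100.84
  standard: 58/119 = 48.74% → 243.7
  vip: 37/119 = 31.09% → 155.46
Step 3: Verify: sum of allocations ≈ 500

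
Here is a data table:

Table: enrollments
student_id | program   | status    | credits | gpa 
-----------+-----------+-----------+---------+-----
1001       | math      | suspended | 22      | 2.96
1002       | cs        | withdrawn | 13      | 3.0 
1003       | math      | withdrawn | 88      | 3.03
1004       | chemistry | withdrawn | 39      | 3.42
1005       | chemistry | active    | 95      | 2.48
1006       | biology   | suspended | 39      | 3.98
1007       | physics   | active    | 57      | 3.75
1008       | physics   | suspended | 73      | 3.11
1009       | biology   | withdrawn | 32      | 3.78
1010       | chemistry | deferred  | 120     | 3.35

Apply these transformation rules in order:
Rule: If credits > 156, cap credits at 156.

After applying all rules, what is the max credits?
120

Step 1: Original maximum credits = 120
Step 2: Check cap of 156 against maximum
Step 3: No records exceed the cap (max 120 <= cap 156), so no capping applies
Step 4: Maximum after transformation = 120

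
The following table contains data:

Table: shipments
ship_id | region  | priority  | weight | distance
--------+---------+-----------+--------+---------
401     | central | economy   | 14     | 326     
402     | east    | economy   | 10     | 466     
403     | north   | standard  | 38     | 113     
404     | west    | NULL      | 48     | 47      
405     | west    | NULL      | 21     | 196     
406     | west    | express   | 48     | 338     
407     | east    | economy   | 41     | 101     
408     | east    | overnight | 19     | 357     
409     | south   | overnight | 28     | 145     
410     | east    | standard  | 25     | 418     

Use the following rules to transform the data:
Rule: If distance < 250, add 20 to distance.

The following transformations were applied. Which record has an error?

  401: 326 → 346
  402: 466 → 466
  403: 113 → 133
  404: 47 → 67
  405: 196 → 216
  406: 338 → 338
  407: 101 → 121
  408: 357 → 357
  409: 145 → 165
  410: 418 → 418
Record 401 has an error. The correct transformed value should be 326, not 346.

Step 1: Check each record against the rule
Step 2: Record 401 has distance = 326
Step 3: Since 326 >= 250, the bonus should not have been applied
Step 4: Correct value = 326, but claimed value = 346
Conclusion: Record 401 has the error.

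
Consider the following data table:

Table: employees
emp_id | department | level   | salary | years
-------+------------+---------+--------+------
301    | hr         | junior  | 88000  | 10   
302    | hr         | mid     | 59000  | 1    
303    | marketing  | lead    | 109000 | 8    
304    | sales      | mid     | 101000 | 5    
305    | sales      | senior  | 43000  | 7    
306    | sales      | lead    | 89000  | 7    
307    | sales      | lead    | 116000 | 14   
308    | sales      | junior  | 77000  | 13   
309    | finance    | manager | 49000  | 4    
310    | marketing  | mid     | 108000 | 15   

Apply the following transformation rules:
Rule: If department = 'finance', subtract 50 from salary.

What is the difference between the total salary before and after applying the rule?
50

Step 1: Original sum of salary = 839000
Step 2: 1 records have department = 'finance'
Step 3: Each affected record changes by -50
Step 4: Total change = 1 × -50 = -50
Step 5: New sum = 839000 + -50 = 838950
Step 6: Difference = |838950 - 839000| = 50
        (Sum decreased by 50)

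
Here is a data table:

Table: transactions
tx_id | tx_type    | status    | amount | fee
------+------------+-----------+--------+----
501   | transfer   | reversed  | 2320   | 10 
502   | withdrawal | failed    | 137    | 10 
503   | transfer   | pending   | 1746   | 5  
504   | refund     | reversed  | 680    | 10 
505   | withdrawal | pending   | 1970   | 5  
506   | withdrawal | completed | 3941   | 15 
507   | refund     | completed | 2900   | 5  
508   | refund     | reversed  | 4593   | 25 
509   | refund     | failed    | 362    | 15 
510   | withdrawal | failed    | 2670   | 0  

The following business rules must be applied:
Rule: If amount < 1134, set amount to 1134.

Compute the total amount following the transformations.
23542

Step 1: 3 records have amount < 1134
Step 2: These records originally summed to 1179
Step 3: After setting to minimum: 3 × 1134 = 3402
Step 4: Unaffected records sum: 20140
Step 5: Final sum = 3402 + 20140 = 23542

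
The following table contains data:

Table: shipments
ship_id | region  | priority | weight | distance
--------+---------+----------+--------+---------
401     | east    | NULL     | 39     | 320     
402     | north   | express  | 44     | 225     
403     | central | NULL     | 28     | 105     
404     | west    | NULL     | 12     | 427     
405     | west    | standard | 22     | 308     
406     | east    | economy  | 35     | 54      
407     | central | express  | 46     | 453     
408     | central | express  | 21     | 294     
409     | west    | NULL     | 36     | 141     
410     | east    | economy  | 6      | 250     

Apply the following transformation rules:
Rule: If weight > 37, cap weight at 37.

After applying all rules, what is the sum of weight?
271

Step 1: 3 records have weight > 37
Step 2: These records originally summed to 129
Step 3: After capping: 3 × 37 = 111
Step 4: Unaffected records sum: 160
Step 5: Final sum = 111 + 160 = 271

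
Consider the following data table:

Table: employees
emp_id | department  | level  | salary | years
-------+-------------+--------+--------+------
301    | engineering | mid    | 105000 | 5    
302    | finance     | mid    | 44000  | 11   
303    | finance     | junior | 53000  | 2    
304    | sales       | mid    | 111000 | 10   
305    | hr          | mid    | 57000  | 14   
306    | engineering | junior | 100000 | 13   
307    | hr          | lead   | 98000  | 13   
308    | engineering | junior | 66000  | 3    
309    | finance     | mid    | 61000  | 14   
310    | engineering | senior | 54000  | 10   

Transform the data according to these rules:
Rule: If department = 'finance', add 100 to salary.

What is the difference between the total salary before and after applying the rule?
300

Step 1: Original sum of salary = 749000
Step 2: 3 records have department = 'finance'
Step 3: Each affected record changes by 100
Step 4: Total change = 3 × 100 = 300
Step 5: New sum = 749000 + 300 = 749300
Step 6: Difference = |749300 - 749000| = 300
        (Sum increased by 300)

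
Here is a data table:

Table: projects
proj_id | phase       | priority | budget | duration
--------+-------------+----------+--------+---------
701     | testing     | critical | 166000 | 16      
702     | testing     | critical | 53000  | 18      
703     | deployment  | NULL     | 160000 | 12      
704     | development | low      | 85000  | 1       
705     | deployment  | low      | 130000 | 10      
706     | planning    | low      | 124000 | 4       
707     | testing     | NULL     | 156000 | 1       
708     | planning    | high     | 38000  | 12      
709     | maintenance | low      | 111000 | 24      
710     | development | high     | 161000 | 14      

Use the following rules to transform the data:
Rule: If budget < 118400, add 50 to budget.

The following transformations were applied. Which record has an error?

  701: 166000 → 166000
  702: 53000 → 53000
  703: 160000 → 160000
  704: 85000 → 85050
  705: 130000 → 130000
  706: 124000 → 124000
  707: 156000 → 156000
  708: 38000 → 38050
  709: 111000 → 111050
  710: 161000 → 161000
Record 702 has an error. The correct transformed value should be 53050, not 53000.

Step 1: Check each record against the rule
Step 2: Record 702 has budget = 53000
Step 3: Since 53000 < 118400, the bonus should have been applied
Step 4: Correct value = 53050, but claimed value = 53000
Conclusion: Record 702 has the error.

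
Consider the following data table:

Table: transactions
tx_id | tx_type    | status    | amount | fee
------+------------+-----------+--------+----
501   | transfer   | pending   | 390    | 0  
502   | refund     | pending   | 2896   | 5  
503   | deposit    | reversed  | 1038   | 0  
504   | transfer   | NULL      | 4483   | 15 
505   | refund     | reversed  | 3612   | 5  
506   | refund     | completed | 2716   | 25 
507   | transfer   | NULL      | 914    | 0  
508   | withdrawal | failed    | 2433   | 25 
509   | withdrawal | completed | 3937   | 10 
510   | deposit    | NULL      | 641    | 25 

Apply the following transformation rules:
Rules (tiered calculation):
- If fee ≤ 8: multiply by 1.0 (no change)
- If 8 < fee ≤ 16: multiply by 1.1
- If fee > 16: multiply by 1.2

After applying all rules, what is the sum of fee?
127.5

Step 1: Tier 1 (fee ≤ 8): 5 records, sum = 10 × 1.0 = 10.0
Step 2: Tier 2 (8 < fee ≤ 16): 2 records, sum = 25 × 1.1 = 27.5
Step 3: Tier 3 (fee > 16): 3 records, sum = 75 × 1.2 = 90.0
Step 4: Final sum = 10.0 + 27.5 + 90.0 = 127.5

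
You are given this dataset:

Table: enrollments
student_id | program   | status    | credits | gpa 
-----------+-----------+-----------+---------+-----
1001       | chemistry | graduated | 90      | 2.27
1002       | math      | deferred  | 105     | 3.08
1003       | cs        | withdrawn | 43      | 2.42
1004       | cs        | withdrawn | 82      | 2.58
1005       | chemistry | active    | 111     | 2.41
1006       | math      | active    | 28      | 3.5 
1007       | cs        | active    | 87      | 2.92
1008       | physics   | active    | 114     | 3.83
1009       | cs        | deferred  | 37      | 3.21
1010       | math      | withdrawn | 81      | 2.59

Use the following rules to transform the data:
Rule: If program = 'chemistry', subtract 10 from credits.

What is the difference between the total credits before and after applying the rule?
20

Step 1: Original sum of credits = 778
Step 2: 2 records have program = 'chemistry'
Step 3: Each affected record changes by -10
Step 4: Total change = 2 × -10 = -20
Step 5: New sum = 778 + -20 = 758
Step 6: Difference = |758 - 778| = 20
        (Sum decreased by 20)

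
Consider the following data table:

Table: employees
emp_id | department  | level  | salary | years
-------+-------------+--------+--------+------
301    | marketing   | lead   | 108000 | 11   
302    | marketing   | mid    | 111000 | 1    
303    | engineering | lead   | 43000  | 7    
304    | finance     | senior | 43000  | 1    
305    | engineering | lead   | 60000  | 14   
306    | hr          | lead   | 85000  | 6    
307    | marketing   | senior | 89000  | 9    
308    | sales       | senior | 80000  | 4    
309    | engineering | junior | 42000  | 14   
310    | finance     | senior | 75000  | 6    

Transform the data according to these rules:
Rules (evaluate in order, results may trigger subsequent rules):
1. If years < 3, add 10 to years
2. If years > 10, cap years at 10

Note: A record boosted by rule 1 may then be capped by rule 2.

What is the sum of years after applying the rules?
82

Step 1: Apply rule 1 to records with years < 3
  - 2 records get bonus of 10
  - Of these, 2 records then exceed 10 and get capped
Step 2: Apply rule 2 to records with years > 10
  - 3 records (original) are capped
Step 3: Calculate final sum = 82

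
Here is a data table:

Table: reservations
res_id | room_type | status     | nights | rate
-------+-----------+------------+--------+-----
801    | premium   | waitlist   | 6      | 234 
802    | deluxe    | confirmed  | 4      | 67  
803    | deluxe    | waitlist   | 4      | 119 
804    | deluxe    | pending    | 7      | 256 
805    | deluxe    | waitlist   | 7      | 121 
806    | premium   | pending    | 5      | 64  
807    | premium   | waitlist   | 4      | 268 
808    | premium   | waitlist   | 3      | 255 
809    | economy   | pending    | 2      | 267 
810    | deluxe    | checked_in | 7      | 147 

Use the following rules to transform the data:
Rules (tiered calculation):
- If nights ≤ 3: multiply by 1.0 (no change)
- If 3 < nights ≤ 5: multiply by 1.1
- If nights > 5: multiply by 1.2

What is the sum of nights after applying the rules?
56.1

Step 1: Tier 1 (nights ≤ 3): 2 records, sum = 5 × 1.0 = 5.0
Step 2: Tier 2 (3 < nights ≤ 5): 4 records, sum = 17 × 1.1 = 18.7
Step 3: Tier 3 (nights > 5): 4 records, sum = 27 × 1.2 = 32.4
Step 4: Final sum = 5.0 + 18.7 + 32.4 = 56.1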